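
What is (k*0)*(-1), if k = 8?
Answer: 0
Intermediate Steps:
(k*0)*(-1) = (8*0)*(-1) = 0*(-1) = 0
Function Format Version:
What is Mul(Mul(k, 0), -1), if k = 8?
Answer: 0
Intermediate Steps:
Mul(Mul(k, 0), -1) = Mul(Mul(8, 0), -1) = Mul(0, -1) = 0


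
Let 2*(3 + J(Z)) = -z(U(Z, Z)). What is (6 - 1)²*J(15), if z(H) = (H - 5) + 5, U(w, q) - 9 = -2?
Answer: -325/2 ≈ -162.50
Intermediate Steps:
U(w, q) = 7 (U(w, q) = 9 - 2 = 7)
z(H) = H (z(H) = (-5 + H) + 5 = H)
J(Z) = -13/2 (J(Z) = -3 + (-1*7)/2 = -3 + (½)*(-7) = -3 - 7/2 = -13/2)
(6 - 1)²*J(15) = (6 - 1)²*(-13/2) = 5²*(-13/2) = 25*(-13/2) = -325/2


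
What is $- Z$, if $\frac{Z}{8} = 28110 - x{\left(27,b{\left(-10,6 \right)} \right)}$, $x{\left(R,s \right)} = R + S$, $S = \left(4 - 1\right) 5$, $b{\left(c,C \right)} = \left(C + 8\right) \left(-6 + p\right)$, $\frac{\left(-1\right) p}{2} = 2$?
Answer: $-224544$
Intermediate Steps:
$p = -4$ ($p = \left(-2\right) 2 = -4$)
$b{\left(c,C \right)} = -80 - 10 C$ ($b{\left(c,C \right)} = \left(C + 8\right) \left(-6 - 4\right) = \left(8 + C\right) \left(-10\right) = -80 - 10 C$)
$S = 15$ ($S = 3 \cdot 5 = 15$)
$x{\left(R,s \right)} = 15 + R$ ($x{\left(R,s \right)} = R + 15 = 15 + R$)
$Z = 224544$ ($Z = 8 \left(28110 - \left(15 + 27\right)\right) = 8 \left(28110 - 42\right) = 8 \cdot 28068 = 224544$)
$- Z = \left(-1\right) 224544 = -224544$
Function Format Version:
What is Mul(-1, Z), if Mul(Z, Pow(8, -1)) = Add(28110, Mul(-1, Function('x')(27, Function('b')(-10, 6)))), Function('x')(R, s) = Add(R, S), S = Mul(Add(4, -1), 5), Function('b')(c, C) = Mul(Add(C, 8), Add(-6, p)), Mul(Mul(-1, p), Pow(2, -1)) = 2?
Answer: -224544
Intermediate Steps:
p = -4 (p = Mul(-2, 2) = -4)
Function('b')(c, C) = Add(-80, Mul(-10, C)) (Function('b')(c, C) = Mul(Add(C, 8), Add(-6, -4)) = Mul(Add(8, C), -10) = Add(-80, Mul(-10, C)))
S = 15 (S = Mul(3, 5) = 15)
Function('x')(R, s) = Add(15, R) (Function('x')(R, s) = Add(R, 15) = Add(15, R))
Z = 224544 (Z = Mul(8, Add(28110, Mul(-1, Add(15, 27)))) = Mul(8, Add(28110, Mul(-1, 42))) = Mul(8, Add(28110, -42)) = Mul(8, 28068) = 224544)
Mul(-1, Z) = Mul(-1, 224544) = -224544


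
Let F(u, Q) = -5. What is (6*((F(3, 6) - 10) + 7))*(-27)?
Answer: 1296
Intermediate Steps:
(6*((F(3, 6) - 10) + 7))*(-27) = (6*((-5 - 10) + 7))*(-27) = (6*(-15 + 7))*(-27) = (6*(-8))*(-27) = -48*(-27) = 1296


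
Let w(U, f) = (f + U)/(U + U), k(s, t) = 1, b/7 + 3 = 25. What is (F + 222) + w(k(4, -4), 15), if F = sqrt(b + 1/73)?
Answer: 230 + sqrt(820739)/73 ≈ 242.41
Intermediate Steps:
b = 154 (b = -21 + 7*25 = -21 + 175 = 154)
w(U, f) = (U + f)/(2*U) (w(U, f) = (U + f)/((2*U)) = (U + f)*(1/(2*U)) = (U + f)/(2*U))
F = sqrt(820739)/73 (F = sqrt(154 + 1/73) = sqrt(11243/73) = sqrt(820739)/73 ≈ 12.410)
(F + 222) + w(k(4, -4), 15) = (sqrt(820739)/73 + 222) + (1/2)*(1 + 15)/1 = (222 + sqrt(820739)/73) + (1/2)*1*16 = (222 + sqrt(820739)/73) + 8 = 230 + sqrt(820739)/73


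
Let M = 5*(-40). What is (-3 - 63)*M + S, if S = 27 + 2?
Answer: 13229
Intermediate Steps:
M = -200
S = 29
(-3 - 63)*M + S = (-3 - 63)*(-200) + 29 = -66*(-200) + 29 = 13200 + 29 = 13229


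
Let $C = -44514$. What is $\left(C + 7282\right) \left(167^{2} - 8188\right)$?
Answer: $-733507632$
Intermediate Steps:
$\left(C + 7282\right) \left(167^{2} - 8188\right) = \left(-44514 + 7282\right) \left(167^{2} - 8188\right) = - 37232 \left(27889 - 8188\right) = \left(-37232\right) 19701 = -733507632$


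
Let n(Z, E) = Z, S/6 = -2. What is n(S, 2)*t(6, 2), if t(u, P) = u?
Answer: -72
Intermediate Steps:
S = -12 (S = 6*(-2) = -12)
n(S, 2)*t(6, 2) = -12*6 = -72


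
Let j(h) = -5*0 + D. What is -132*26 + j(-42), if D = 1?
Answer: -3431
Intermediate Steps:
j(h) = 1 (j(h) = -5*0 + 1 = 0 + 1 = 1)
-132*26 + j(-42) = -132*26 + 1 = -3432 + 1 = -3431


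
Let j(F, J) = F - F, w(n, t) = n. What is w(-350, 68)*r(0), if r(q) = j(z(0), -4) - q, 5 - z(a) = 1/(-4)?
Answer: 0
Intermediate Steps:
z(a) = 21/4 (z(a) = 5 - 1/(-4) = 5 - 1*(-¼) = 5 + ¼ = 21/4)
j(F, J) = 0
r(q) = -q (r(q) = 0 - q = -q)
w(-350, 68)*r(0) = -(-350)*0 = -350*0 = 0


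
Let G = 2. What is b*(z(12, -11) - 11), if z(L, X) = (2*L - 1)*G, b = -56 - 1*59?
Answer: -4025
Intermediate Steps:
b = -115 (b = -56 - 59 = -115)
z(L, X) = -2 + 4*L (z(L, X) = (2*L - 1)*2 = (-1 + 2*L)*2 = -2 + 4*L)
b*(z(12, -11) - 11) = -115*((-2 + 4*12) - 11) = -115*((-2 + 48) - 11) = -115*(46 - 11) = -115*35 = -4025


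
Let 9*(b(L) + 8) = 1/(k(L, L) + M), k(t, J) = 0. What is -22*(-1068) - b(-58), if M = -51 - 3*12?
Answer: 18403633/783 ≈ 23504.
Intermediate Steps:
M = -87 (M = -51 - 1*36 = -51 - 36 = -87)
b(L) = -6265/783 (b(L) = -8 + 1/(9*(0 - 87)) = -8 + (⅑)/(-87) = -8 + (⅑)*(-1/87) = -8 - 1/783 = -6265/783)
-22*(-1068) - b(-58) = -22*(-1068) - 1*(-6265/783) = 23496 + 6265/783 = 18403633/783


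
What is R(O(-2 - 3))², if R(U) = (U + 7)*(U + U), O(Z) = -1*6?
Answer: 144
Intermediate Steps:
O(Z) = -6
R(U) = 2*U*(7 + U) (R(U) = (7 + U)*(2*U) = 2*U*(7 + U))
R(O(-2 - 3))² = (2*(-6)*(7 - 6))² = (2*(-6)*1)² = (-12)² = 144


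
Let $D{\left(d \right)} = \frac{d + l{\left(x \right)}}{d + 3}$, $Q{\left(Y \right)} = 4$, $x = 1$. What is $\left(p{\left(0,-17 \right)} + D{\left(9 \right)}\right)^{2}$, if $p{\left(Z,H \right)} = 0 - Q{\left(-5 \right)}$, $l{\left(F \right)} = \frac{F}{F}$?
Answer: $\frac{361}{36} \approx 10.028$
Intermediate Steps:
$l{\left(F \right)} = 1$
$p{\left(Z,H \right)} = -4$ ($p{\left(Z,H \right)} = 0 - 4 = -4$)
$D{\left(d \right)} = \frac{1 + d}{3 + d}$ ($D{\left(d \right)} = \frac{d + 1}{d + 3} = \frac{1 + d}{3 + d}$)
$\left(p{\left(0,-17 \right)} + D{\left(9 \right)}\right)^{2} = \left(-4 + \frac{1 + 9}{3 + 9}\right)^{2} = \left(-4 + \frac{1}{12} \cdot 10\right)^{2} = \left(-4 + \frac{5}{6}\right)^{2} = \left(- \frac{19}{6}\right)^{2} = \frac{361}{36}$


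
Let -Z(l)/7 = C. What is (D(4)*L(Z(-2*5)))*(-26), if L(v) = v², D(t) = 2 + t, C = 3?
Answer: -68796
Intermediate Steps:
Z(l) = -21 (Z(l) = -7*3 = -21)
(D(4)*L(Z(-2*5)))*(-26) = ((2 + 4)*(-21)²)*(-26) = (6*441)*(-26) = 2646*(-26) = -68796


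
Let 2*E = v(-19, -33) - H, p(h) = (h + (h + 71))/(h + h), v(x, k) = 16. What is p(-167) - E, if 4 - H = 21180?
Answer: -3538801/334 ≈ -10595.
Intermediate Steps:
H = -21176 (H = 4 - 1*21180 = 4 - 21180 = -21176)
p(h) = (71 + 2*h)/(2*h) (p(h) = (h + (71 + h))/((2*h)) = (71 + 2*h)*(1/(2*h)) = (71 + 2*h)/(2*h))
E = 10596 (E = (16 - 1*(-21176))/2 = (16 + 21176)/2 = (1/2)*21192 = 10596)
p(-167) - E = (71/2 - 167)/(-167) - 1*10596 = -1/167*(-263/2) - 10596 = 263/334 - 10596 = -3538801/334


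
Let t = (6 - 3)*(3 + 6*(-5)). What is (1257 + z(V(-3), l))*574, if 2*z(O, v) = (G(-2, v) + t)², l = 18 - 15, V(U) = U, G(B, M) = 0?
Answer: 2604525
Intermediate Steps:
l = 3
t = -81 (t = 3*(3 - 30) = 3*(-27) = -81)
z(O, v) = 6561/2 (z(O, v) = (0 - 81)²/2 = (½)*(-81)² = (½)*6561 = 6561/2)
(1257 + z(V(-3), l))*574 = (1257 + 6561/2)*574 = (9075/2)*574 = 2604525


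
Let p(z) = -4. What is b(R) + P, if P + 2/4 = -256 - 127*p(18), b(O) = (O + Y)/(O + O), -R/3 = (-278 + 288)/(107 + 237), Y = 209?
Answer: -14194/15 ≈ -946.27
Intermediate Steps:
R = -15/172 (R = -3*(-278 + 288)/(107 + 237) = -30/344 = -3*5/172 = -15/172 ≈ -0.087209)
b(O) = (209 + O)/(2*O) (b(O) = (O + 209)/(O + O) = (209 + O)/((2*O)) = (209 + O)*(1/(2*O)) = (209 + O)/(2*O))
P = 503/2 (P = -½ + (-256 - 127*(-4)) = -½ + (-256 + 508) = -½ + 252 = 503/2 ≈ 251.50)
b(R) + P = (209 - 15/172)/(2*(-15/172)) + 503/2 = (½)*(-172/15)*(35933/172) + 503/2 = -35933/30 + 503/2 = -14194/15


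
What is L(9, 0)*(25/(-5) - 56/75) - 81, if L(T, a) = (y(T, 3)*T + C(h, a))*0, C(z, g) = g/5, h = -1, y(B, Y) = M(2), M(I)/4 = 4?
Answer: -81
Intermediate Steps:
M(I) = 16 (M(I) = 4*4 = 16)
y(B, Y) = 16
C(z, g) = g/5 (C(z, g) = g*(⅕) = g/5)
L(T, a) = 0 (L(T, a) = (16*T + a/5)*0 = 0)
L(9, 0)*(25/(-5) - 56/75) - 81 = 0*(25/(-5) - 56/75) - 81 = 0*(25*(-⅕) - 56*1/75) - 81 = 0*(-5 - 56/75) - 81 = 0*(-431/75) - 81 = 0 - 81 = -81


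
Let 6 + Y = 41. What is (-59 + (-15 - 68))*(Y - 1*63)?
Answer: 3976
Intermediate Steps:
Y = 35 (Y = -6 + 41 = 35)
(-59 + (-15 - 68))*(Y - 1*63) = (-59 + (-15 - 68))*(35 - 1*63) = (-59 - 83)*(35 - 63) = -142*(-28) = 3976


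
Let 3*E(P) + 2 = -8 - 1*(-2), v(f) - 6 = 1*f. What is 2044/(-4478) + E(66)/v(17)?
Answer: -88430/154491 ≈ -0.57240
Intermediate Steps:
v(f) = 6 + f (v(f) = 6 + 1*f = 6 + f)
E(P) = -8/3 (E(P) = -2/3 + (-8 - 1*(-2))/3 = -2/3 + (-8 + 2)/3 = -2/3 + (1/3)*(-6) = -2/3 - 2 = -8/3)
2044/(-4478) + E(66)/v(17) = 2044/(-4478) - 8/(3*(6 + 17)) = 2044*(-1/4478) - 8/3/23 = -1022/2239 - 8/3*1/23 = -1022/2239 - 8/69 = -88430/154491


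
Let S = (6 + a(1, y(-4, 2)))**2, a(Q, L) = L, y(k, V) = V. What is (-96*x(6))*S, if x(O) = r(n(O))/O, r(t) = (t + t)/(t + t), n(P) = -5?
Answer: -1024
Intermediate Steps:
r(t) = 1 (r(t) = (2*t)/((2*t)) = (2*t)*(1/(2*t)) = 1)
x(O) = 1/O
S = 64 (S = (6 + 2)**2 = 8**2 = 64)
(-96*x(6))*S = -96/6*64 = -96*1/6*64 = -16*64 = -1024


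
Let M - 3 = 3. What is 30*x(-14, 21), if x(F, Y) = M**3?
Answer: 6480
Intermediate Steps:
M = 6 (M = 3 + 3 = 6)
x(F, Y) = 216 (x(F, Y) = 6**3 = 216)
30*x(-14, 21) = 30*216 = 6480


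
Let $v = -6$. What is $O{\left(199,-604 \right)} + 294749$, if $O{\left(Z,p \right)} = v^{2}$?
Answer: $294785$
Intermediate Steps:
$O{\left(Z,p \right)} = 36$ ($O{\left(Z,p \right)} = \left(-6\right)^{2} = 36$)
$O{\left(199,-604 \right)} + 294749 = 36 + 294749 = 294785$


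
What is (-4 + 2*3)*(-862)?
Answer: -1724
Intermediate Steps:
(-4 + 2*3)*(-862) = (-4 + 6)*(-862) = 2*(-862) = -1724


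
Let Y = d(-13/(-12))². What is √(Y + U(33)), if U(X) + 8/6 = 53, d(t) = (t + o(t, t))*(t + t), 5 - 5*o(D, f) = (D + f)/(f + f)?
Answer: √8853961/360 ≈ 8.2654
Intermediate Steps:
o(D, f) = 1 - (D + f)/(10*f) (o(D, f) = 1 - (D + f)/(5*(f + f)) = 1 - (D + f)/(5*(2*f)) = 1 - (D + f)*1/(2*f)/5 = 1 - (D + f)/(10*f))
d(t) = 2*t*(⅘ + t) (d(t) = (t + (-t + 9*t)/(10*t))*(t + t) = (t + (8*t)/(10*t))*(2*t) = (t + ⅘)*(2*t) = (⅘ + t)*(2*t) = 2*t*(⅘ + t))
U(X) = 155/3 (U(X) = -4/3 + 53 = 155/3)
Y = 2157961/129600 (Y = (2*(-13/(-12))*(4 + 5*(-13/(-12)))/5)² = (2*(-13*(-1/12))*(4 + 5*(-13*(-1/12)))/5)² = ((⅖)*(13/12)*(4 + 5*(13/12)))² = ((⅖)*(13/12)*(4 + 65/12))² = ((⅖)*(13/12)*(113/12))² = (1469/360)² = 2157961/129600 ≈ 16.651)
√(Y + U(33)) = √(2157961/129600 + 155/3) = √(8853961/129600) = √8853961/360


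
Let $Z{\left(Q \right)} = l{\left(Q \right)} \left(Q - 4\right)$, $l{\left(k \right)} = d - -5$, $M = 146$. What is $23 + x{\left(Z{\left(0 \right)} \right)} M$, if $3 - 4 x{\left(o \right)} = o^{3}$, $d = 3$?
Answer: $\frac{2392329}{2} \approx 1.1962 \cdot 10^{6}$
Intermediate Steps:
$l{\left(k \right)} = 8$ ($l{\left(k \right)} = 3 - -5 = 3 + 5 = 8$)
$Z{\left(Q \right)} = -32 + 8 Q$ ($Z{\left(Q \right)} = 8 \left(Q - 4\right) = 8 \left(-4 + Q\right) = -32 + 8 Q$)
$x{\left(o \right)} = \frac{3}{4} - \frac{o^{3}}{4}$
$23 + x{\left(Z{\left(0 \right)} \right)} M = 23 + \left(\frac{3}{4} - \frac{\left(-32 + 8 \cdot 0\right)^{3}}{4}\right) 146 = 23 + \left(\frac{3}{4} - \frac{\left(-32 + 0\right)^{3}}{4}\right) 146 = 23 + \left(\frac{3}{4} - \frac{\left(-32\right)^{3}}{4}\right) 146 = 23 + \left(\frac{3}{4} - -8192\right) 146 = 23 + \left(\frac{3}{4} + 8192\right) 146 = 23 + \frac{32771}{4} \cdot 146 = 23 + \frac{2392283}{2} = \frac{2392329}{2}$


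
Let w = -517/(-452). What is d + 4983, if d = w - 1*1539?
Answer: 1557205/452 ≈ 3445.1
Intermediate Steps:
w = 517/452 (w = -517*(-1/452) = 517/452 ≈ 1.1438)
d = -695111/452 (d = 517/452 - 1*1539 = 517/452 - 1539 = -695111/452 ≈ -1537.9)
d + 4983 = -695111/452 + 4983 = 1557205/452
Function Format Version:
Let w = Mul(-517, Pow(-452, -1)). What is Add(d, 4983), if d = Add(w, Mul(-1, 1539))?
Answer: Rational(1557205, 452) ≈ 3445.1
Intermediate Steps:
w = Rational(517, 452) (w = Mul(-517, Rational(-1, 452)) = Rational(517, 452) ≈ 1.1438)
d = Rational(-695111, 452) (d = Add(Rational(517, 452), Mul(-1, 1539)) = Add(Rational(517, 452), -1539) = Rational(-695111, 452) ≈ -1537.9)
Add(d, 4983) = Add(Rational(-695111, 452), 4983) = Rational(1557205, 452)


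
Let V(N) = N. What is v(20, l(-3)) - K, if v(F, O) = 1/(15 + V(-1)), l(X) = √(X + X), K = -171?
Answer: 2395/14 ≈ 171.07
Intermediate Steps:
l(X) = √2*√X (l(X) = √(2*X) = √2*√X)
v(F, O) = 1/14 (v(F, O) = 1/(15 - 1) = 1/14)
v(20, l(-3)) - K = 1/14 - 1*(-171) = 1/14 + 171 = 2395/14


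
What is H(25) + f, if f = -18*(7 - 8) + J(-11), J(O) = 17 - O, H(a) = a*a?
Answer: 671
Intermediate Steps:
H(a) = a²
f = 46 (f = -18*(7 - 8) + (17 - 1*(-11)) = -18*(-1) + (17 + 11) = 18 + 28 = 46)
H(25) + f = 25² + 46 = 625 + 46 = 671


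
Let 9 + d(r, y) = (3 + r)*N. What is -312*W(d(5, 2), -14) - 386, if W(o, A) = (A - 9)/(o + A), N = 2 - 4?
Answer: -570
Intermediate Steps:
N = -2
d(r, y) = -15 - 2*r (d(r, y) = -9 + (3 + r)*(-2) = -9 + (-6 - 2*r) = -15 - 2*r)
W(o, A) = (-9 + A)/(A + o)
-312*W(d(5, 2), -14) - 386 = -312*(-9 - 14)/(-14 + (-15 - 2*5)) - 386 = -312*(-23)/(-14 + (-15 - 10)) - 386 = -312*(-23)/(-14 - 25) - 386 = -312*(-23)/(-39) - 386 = -(-8)*(-23) - 386 = -312*23/39 - 386 = -184 - 386 = -570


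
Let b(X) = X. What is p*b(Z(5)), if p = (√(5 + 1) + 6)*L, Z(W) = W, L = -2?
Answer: -60 - 10*√6 ≈ -84.495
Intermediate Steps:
p = -12 - 2*√6 (p = (√(5 + 1) + 6)*(-2) = (√6 + 6)*(-2) = (6 + √6)*(-2) = -12 - 2*√6 ≈ -16.899)
p*b(Z(5)) = (-12 - 2*√6)*5 = -60 - 10*√6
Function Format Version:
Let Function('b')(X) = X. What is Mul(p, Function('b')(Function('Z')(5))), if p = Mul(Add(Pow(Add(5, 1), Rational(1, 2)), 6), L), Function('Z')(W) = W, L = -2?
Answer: Add(-60, Mul(-10, Pow(6, Rational(1, 2)))) ≈ -84.495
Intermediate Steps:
p = Add(-12, Mul(-2, Pow(6, Rational(1, 2)))) (p = Mul(Add(Pow(Add(5, 1), Rational(1, 2)), 6), -2) = Mul(Add(Pow(6, Rational(1, 2)), 6), -2) = Mul(Add(6, Pow(6, Rational(1, 2))), -2) = Add(-12, Mul(-2, Pow(6, Rational(1, 2)))) ≈ -16.899)
Mul(p, Function('b')(Function('Z')(5))) = Mul(Add(-12, Mul(-2, Pow(6, Rational(1, 2)))), 5) = Add(-60, Mul(-10, Pow(6, Rational(1, 2))))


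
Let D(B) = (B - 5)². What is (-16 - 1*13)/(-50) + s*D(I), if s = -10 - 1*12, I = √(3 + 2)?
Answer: -32971/50 + 220*√5 ≈ -167.49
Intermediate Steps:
I = √5 ≈ 2.2361
D(B) = (-5 + B)²
s = -22 (s = -10 - 12 = -22)
(-16 - 1*13)/(-50) + s*D(I) = (-16 - 1*13)/(-50) - 22*(-5 + √5)² = (-16 - 13)*(-1/50) - 22*(-5 + √5)² = -29*(-1/50) - 22*(-5 + √5)² = 29/50 - 22*(-5 + √5)²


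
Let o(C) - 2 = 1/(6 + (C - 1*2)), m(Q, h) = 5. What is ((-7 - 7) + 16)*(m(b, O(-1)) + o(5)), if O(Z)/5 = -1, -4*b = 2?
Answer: 128/9 ≈ 14.222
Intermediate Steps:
b = -½ (b = -¼*2 = -½ ≈ -0.50000)
O(Z) = -5 (O(Z) = 5*(-1) = -5)
o(C) = 2 + 1/(4 + C) (o(C) = 2 + 1/(6 + (C - 1*2)) = 2 + 1/(6 + (C - 2)) = 2 + 1/(6 + (-2 + C)) = 2 + 1/(4 + C))
((-7 - 7) + 16)*(m(b, O(-1)) + o(5)) = ((-7 - 7) + 16)*(5 + (9 + 2*5)/(4 + 5)) = (-14 + 16)*(5 + (9 + 10)/9) = 2*(5 + (⅑)*19) = 2*(5 + 19/9) = 2*(64/9) = 128/9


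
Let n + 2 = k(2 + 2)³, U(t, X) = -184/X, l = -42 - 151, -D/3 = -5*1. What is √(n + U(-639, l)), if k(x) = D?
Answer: √125676389/193 ≈ 58.086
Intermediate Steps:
D = 15 (D = -(-15) = -3*(-5) = 15)
l = -193
k(x) = 15
n = 3373 (n = -2 + 15³ = -2 + 3375 = 3373)
√(n + U(-639, l)) = √(3373 - 184/(-193)) = √(3373 - 184*(-1/193)) = √(3373 + 184/193) = √(651173/193) = √125676389/193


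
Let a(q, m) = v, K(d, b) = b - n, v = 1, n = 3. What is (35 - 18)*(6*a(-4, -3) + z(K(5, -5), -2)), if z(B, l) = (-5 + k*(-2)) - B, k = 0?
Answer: 153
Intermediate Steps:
K(d, b) = -3 + b (K(d, b) = b - 1*3 = b - 3 = -3 + b)
a(q, m) = 1
z(B, l) = -5 - B (z(B, l) = (-5 + 0*(-2)) - B = (-5 + 0) - B = -5 - B)
(35 - 18)*(6*a(-4, -3) + z(K(5, -5), -2)) = (35 - 18)*(6*1 + (-5 - (-3 - 5))) = 17*(6 + (-5 - 1*(-8))) = 17*(6 + (-5 + 8)) = 17*(6 + 3) = 17*9 = 153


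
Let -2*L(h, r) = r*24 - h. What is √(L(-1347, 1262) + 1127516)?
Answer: √4446794/2 ≈ 1054.4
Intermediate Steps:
L(h, r) = h/2 - 12*r (L(h, r) = -(r*24 - h)/2 = -(24*r - h)/2 = -(-h + 24*r)/2 = h/2 - 12*r)
√(L(-1347, 1262) + 1127516) = √(((½)*(-1347) - 12*1262) + 1127516) = √((-1347/2 - 15144) + 1127516) = √(-31635/2 + 1127516) = √(2223397/2) = √4446794/2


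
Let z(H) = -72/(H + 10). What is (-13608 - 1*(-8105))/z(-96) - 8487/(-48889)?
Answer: -11568249649/1760004 ≈ -6572.9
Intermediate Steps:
z(H) = -72/(10 + H)
(-13608 - 1*(-8105))/z(-96) - 8487/(-48889) = (-13608 - 1*(-8105))/((-72/(10 - 96))) - 8487/(-48889) = (-13608 + 8105)/((-72/(-86))) - 8487*(-1/48889) = -5503/((-72*(-1/86))) + 8487/48889 = -5503/36/43 + 8487/48889 = -5503*43/36 + 8487/48889 = -236629/36 + 8487/48889 = -11568249649/1760004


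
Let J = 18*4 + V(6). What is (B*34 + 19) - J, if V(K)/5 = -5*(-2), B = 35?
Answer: 1087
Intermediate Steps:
V(K) = 50 (V(K) = 5*(-5*(-2)) = 5*10 = 50)
J = 122 (J = 18*4 + 50 = 72 + 50 = 122)
(B*34 + 19) - J = (35*34 + 19) - 1*122 = (1190 + 19) - 122 = 1209 - 122 = 1087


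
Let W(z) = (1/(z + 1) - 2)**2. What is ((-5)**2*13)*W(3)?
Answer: 15925/16 ≈ 995.31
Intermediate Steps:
W(z) = (-2 + 1/(1 + z))**2 (W(z) = (1/(1 + z) - 2)**2 = (-2 + 1/(1 + z))**2)
((-5)**2*13)*W(3) = ((-5)**2*13)*((1 + 2*3)**2/(1 + 3)**2) = (25*13)*((1 + 6)**2/4**2) = 325*((1/16)*7**2) = 325*((1/16)*49) = 325*(49/16) = 15925/16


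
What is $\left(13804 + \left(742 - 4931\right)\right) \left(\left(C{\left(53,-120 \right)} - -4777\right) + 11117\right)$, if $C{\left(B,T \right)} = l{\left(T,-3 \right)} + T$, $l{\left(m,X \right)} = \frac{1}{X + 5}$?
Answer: $\frac{303343635}{2} \approx 1.5167 \cdot 10^{8}$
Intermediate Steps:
$l{\left(m,X \right)} = \frac{1}{5 + X}$
$C{\left(B,T \right)} = \frac{1}{2} + T$ ($C{\left(B,T \right)} = \frac{1}{5 - 3} + T = \frac{1}{2} + T$)
$\left(13804 + \left(742 - 4931\right)\right) \left(\left(C{\left(53,-120 \right)} - -4777\right) + 11117\right) = \left(13804 + \left(742 - 4931\right)\right) \left(\left(\left(\frac{1}{2} - 120\right) - -4777\right) + 11117\right) = \left(13804 + \left(742 - 4931\right)\right) \left(\left(- \frac{239}{2} + 4777\right) + 11117\right) = \left(13804 - 4189\right) \left(\frac{9315}{2} + 11117\right) = 9615 \cdot \frac{31549}{2} = \frac{303343635}{2}$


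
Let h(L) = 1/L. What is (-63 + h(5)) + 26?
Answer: -184/5 ≈ -36.800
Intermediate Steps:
(-63 + h(5)) + 26 = (-63 + 1/5) + 26 = -314/5 + 26 = -184/5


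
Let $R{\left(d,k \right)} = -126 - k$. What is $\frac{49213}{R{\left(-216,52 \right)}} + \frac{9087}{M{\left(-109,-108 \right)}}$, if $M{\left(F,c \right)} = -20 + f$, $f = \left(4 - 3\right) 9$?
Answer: $- \frac{2158829}{1958} \approx -1102.6$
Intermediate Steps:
$f = 9$ ($f = 1 \cdot 9 = 9$)
$M{\left(F,c \right)} = -11$ ($M{\left(F,c \right)} = -20 + 9 = -11$)
$\frac{49213}{R{\left(-216,52 \right)}} + \frac{9087}{M{\left(-109,-108 \right)}} = \frac{49213}{-126 - 52} + \frac{9087}{-11} = \frac{49213}{-126 - 52} + 9087 \left(- \frac{1}{11}\right) = \frac{49213}{-178} - \frac{9087}{11} = 49213 \left(- \frac{1}{178}\right) - \frac{9087}{11} = - \frac{49213}{178} - \frac{9087}{11} = - \frac{2158829}{1958}$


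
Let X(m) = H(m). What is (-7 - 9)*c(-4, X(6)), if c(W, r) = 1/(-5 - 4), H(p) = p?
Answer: 16/9 ≈ 1.7778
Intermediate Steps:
X(m) = m
c(W, r) = -⅑ (c(W, r) = 1/(-9) = -⅑)
(-7 - 9)*c(-4, X(6)) = (-7 - 9)*(-⅑) = -16*(-⅑) = 16/9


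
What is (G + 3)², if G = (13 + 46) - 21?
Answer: 1681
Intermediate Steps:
G = 38 (G = 59 - 21 = 38)
(G + 3)² = (38 + 3)² = 41² = 1681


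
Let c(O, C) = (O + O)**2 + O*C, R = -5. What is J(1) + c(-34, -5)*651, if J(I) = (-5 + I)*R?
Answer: 3120914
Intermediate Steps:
c(O, C) = 4*O**2 + C*O (c(O, C) = (2*O)**2 + C*O = 4*O**2 + C*O)
J(I) = 25 - 5*I (J(I) = (-5 + I)*(-5) = 25 - 5*I)
J(1) + c(-34, -5)*651 = (25 - 5*1) - 34*(-5 + 4*(-34))*651 = (25 - 5) - 34*(-5 - 136)*651 = 20 - 34*(-141)*651 = 20 + 4794*651 = 20 + 3120894 = 3120914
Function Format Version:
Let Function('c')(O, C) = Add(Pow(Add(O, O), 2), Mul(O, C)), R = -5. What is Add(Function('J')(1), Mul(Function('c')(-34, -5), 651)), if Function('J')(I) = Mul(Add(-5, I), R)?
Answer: 3120914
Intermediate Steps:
Function('c')(O, C) = Add(Mul(4, Pow(O, 2)), Mul(C, O)) (Function('c')(O, C) = Add(Pow(Mul(2, O), 2), Mul(C, O)) = Add(Mul(4, Pow(O, 2)), Mul(C, O)))
Function('J')(I) = Add(25, Mul(-5, I)) (Function('J')(I) = Mul(Add(-5, I), -5) = Add(25, Mul(-5, I)))
Add(Function('J')(1), Mul(Function('c')(-34, -5), 651)) = Add(Add(25, Mul(-5, 1)), Mul(Mul(-34, Add(-5, Mul(4, -34))), 651)) = Add(Add(25, -5), Mul(Mul(-34, Add(-5, -136)), 651)) = Add(20, Mul(Mul(-34, -141), 651)) = Add(20, Mul(4794, 651)) = Add(20, 3120894) = 3120914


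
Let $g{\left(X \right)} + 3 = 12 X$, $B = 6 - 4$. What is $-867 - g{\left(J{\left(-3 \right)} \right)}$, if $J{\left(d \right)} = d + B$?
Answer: $-852$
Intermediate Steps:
$B = 2$ ($B = 6 - 4 = 2$)
$J{\left(d \right)} = 2 + d$ ($J{\left(d \right)} = d + 2 = 2 + d$)
$g{\left(X \right)} = -3 + 12 X$
$-867 - g{\left(J{\left(-3 \right)} \right)} = -867 - \left(-3 + 12 \left(2 - 3\right)\right) = -867 - \left(-3 + 12 \left(-1\right)\right) = -867 - \left(-3 - 12\right) = -867 - -15 = -867 + 15 = -852$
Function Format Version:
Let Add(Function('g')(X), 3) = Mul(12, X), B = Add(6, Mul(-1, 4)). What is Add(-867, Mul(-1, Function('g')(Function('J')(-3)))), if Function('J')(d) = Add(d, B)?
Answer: -852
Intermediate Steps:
B = 2 (B = Add(6, -4) = 2)
Function('J')(d) = Add(2, d) (Function('J')(d) = Add(d, 2) = Add(2, d))
Function('g')(X) = Add(-3, Mul(12, X))
Add(-867, Mul(-1, Function('g')(Function('J')(-3)))) = Add(-867, Mul(-1, Add(-3, Mul(12, Add(2, -3))))) = Add(-867, Mul(-1, Add(-3, Mul(12, -1)))) = Add(-867, Mul(-1, Add(-3, -12))) = Add(-867, Mul(-1, -15)) = Add(-867, 15) = -852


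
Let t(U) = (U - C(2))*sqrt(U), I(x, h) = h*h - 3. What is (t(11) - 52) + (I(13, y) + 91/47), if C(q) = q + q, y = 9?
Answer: 1313/47 + 7*sqrt(11) ≈ 51.153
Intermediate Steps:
C(q) = 2*q
I(x, h) = -3 + h**2 (I(x, h) = h**2 - 3 = -3 + h**2)
t(U) = sqrt(U)*(-4 + U) (t(U) = (U - 2*2)*sqrt(U) = (U - 1*4)*sqrt(U) = (U - 4)*sqrt(U) = (-4 + U)*sqrt(U) = sqrt(U)*(-4 + U))
(t(11) - 52) + (I(13, y) + 91/47) = (sqrt(11)*(-4 + 11) - 52) + ((-3 + 9**2) + 91/47) = (sqrt(11)*7 - 52) + ((-3 + 81) + 91*(1/47)) = (7*sqrt(11) - 52) + (78 + 91/47) = (-52 + 7*sqrt(11)) + 3757/47 = 1313/47 + 7*sqrt(11)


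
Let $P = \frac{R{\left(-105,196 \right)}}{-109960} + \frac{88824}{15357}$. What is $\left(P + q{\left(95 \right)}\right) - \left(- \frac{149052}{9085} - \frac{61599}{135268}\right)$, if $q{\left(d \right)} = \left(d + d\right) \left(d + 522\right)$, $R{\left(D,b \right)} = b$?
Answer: $\frac{2027694458442333957923}{17293379411341180} \approx 1.1725 \cdot 10^{5}$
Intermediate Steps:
$q{\left(d \right)} = 2 d \left(522 + d\right)$
$P = \frac{813673089}{140721310}$ ($P = \frac{196}{-109960} + \frac{88824}{15357} = 196 \left(- \frac{1}{109960}\right) + 88824 \cdot \frac{1}{15357} = - \frac{49}{27490} + \frac{29608}{5119} = \frac{813673089}{140721310} \approx 5.7822$)
$\left(P + q{\left(95 \right)}\right) - \left(- \frac{149052}{9085} - \frac{61599}{135268}\right) = \left(\frac{813673089}{140721310} + 2 \cdot 95 \left(522 + 95\right)\right) - \left(- \frac{149052}{9085} - \frac{61599}{135268}\right) = \left(\frac{813673089}{140721310} + 2 \cdot 95 \cdot 617\right) - - \frac{20721592851}{1228909780} = \left(\frac{813673089}{140721310} + 117230\right) + \left(\frac{61599}{135268} + \frac{149052}{9085}\right) = \frac{16497572844389}{140721310} + \frac{20721592851}{1228909780} = \frac{2027694458442333957923}{17293379411341180}$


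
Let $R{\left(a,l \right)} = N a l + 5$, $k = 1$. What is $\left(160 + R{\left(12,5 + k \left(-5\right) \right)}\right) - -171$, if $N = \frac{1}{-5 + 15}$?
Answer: $336$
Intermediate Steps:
$N = \frac{1}{10} \approx 0.1$
$R{\left(a,l \right)} = 5 + \frac{a l}{10}$ ($R{\left(a,l \right)} = \frac{a}{10} l + 5 = \frac{a l}{10} + 5 = 5 + \frac{a l}{10}$)
$\left(160 + R{\left(12,5 + k \left(-5\right) \right)}\right) - -171 = \left(160 + \left(5 + \frac{1}{10} \cdot 12 \left(5 + 1 \left(-5\right)\right)\right)\right) - -171 = \left(160 + \left(5 + \frac{1}{10} \cdot 12 \left(5 - 5\right)\right)\right) + 171 = \left(160 + \left(5 + \frac{1}{10} \cdot 12 \cdot 0\right)\right) + 171 = \left(160 + \left(5 + 0\right)\right) + 171 = \left(160 + 5\right) + 171 = 165 + 171 = 336$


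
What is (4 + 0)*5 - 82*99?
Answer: -8098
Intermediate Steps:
(4 + 0)*5 - 82*99 = 4*5 - 8118 = 20 - 8118 = -8098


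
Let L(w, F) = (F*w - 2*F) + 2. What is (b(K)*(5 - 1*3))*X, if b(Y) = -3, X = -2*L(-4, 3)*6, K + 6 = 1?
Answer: -1152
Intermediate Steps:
L(w, F) = 2 - 2*F + F*w (L(w, F) = (-2*F + F*w) + 2 = 2 - 2*F + F*w)
K = -5 (K = -6 + 1 = -5)
X = 192 (X = -2*(2 - 2*3 + 3*(-4))*6 = -2*(2 - 6 - 12)*6 = -2*(-16)*6 = 32*6 = 192)
(b(K)*(5 - 1*3))*X = -3*(5 - 1*3)*192 = -3*(5 - 3)*192 = -3*2*192 = -6*192 = -1152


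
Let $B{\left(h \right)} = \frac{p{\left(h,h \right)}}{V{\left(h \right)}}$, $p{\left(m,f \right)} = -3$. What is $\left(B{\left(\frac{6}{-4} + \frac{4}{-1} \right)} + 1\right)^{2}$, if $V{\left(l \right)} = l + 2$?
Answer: $\frac{169}{49} \approx 3.449$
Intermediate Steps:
$V{\left(l \right)} = 2 + l$
$B{\left(h \right)} = - \frac{3}{2 + h}$
$\left(B{\left(\frac{6}{-4} + \frac{4}{-1} \right)} + 1\right)^{2} = \left(- \frac{3}{2 + \left(\frac{6}{-4} + \frac{4}{-1}\right)} + 1\right)^{2} = \left(- \frac{3}{2 + \left(6 \left(- \frac{1}{4}\right) + 4 \left(-1\right)\right)} + 1\right)^{2} = \left(- \frac{3}{2 - \frac{11}{2}} + 1\right)^{2} = \left(- \frac{3}{- \frac{7}{2}} + 1\right)^{2} = \left(\left(-3\right) \left(- \frac{2}{7}\right) + 1\right)^{2} = \left(\frac{6}{7} + 1\right)^{2} = \left(\frac{13}{7}\right)^{2} = \frac{169}{49}$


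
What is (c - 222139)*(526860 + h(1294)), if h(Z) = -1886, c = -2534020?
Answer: -1446911814866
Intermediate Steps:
(c - 222139)*(526860 + h(1294)) = (-2534020 - 222139)*(526860 - 1886) = -2756159*524974 = -1446911814866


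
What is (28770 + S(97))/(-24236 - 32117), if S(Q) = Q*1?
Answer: -28867/56353 ≈ -0.51225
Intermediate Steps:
S(Q) = Q
(28770 + S(97))/(-24236 - 32117) = (28770 + 97)/(-24236 - 32117) = 28867/(-56353) = 28867*(-1/56353) = -28867/56353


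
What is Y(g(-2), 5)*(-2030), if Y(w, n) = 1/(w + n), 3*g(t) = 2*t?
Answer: -6090/11 ≈ -553.64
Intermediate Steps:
g(t) = 2*t/3 (g(t) = (2*t)/3 = 2*t/3)
Y(w, n) = 1/(n + w)
Y(g(-2), 5)*(-2030) = -2030/(5 + (2/3)*(-2)) = -2030/(5 - 4/3) = -2030/(11/3) = (3/11)*(-2030) = -6090/11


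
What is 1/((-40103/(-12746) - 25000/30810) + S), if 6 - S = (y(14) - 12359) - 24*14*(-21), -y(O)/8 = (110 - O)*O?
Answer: 39270426/630814004329 ≈ 6.2254e-5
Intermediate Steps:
y(O) = -8*O*(110 - O) (y(O) = -8*(110 - O)*O = -8*O*(110 - O))
S = 16061 (S = 6 - ((8*14*(-110 + 14) - 12359) - 24*14*(-21)) = 6 - ((8*14*(-96) - 12359) - 336*(-21)) = 6 - ((-10752 - 12359) + 7056) = 6 - (-23111 + 7056) = 6 - 1*(-16055) = 6 + 16055 = 16061)
1/((-40103/(-12746) - 25000/30810) + S) = 1/((-40103/(-12746) - 25000/30810) + 16061) = 1/((-40103*(-1/12746) - 25000*1/30810) + 16061) = 1/((40103/12746 - 2500/3081) + 16061) = 1/(91692343/39270426 + 16061) = 1/(630814004329/39270426) = 39270426/630814004329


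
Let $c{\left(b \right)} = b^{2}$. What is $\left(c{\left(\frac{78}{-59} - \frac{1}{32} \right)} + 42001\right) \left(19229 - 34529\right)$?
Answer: $- \frac{572682597676425}{891136} \approx -6.4264 \cdot 10^{8}$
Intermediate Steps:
$\left(c{\left(\frac{78}{-59} - \frac{1}{32} \right)} + 42001\right) \left(19229 - 34529\right) = \left(\left(\frac{78}{-59} - \frac{1}{32}\right)^{2} + 42001\right) \left(19229 - 34529\right) = \left(\left(78 \left(- \frac{1}{59}\right) - \frac{1}{32}\right)^{2} + 42001\right) \left(-15300\right) = \left(\left(- \frac{78}{59} - \frac{1}{32}\right)^{2} + 42001\right) \left(-15300\right) = \left(\left(- \frac{2555}{1888}\right)^{2} + 42001\right) \left(-15300\right) = \left(\frac{6528025}{3564544} + 42001\right) \left(-15300\right) = \frac{149720940569}{3564544} \left(-15300\right) = - \frac{572682597676425}{891136}$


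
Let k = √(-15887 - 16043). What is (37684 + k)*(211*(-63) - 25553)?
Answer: -1463872664 - 38846*I*√31930 ≈ -1.4639e+9 - 6.9414e+6*I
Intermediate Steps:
k = I*√31930 (k = √(-31930) = I*√31930 ≈ 178.69*I)
(37684 + k)*(211*(-63) - 25553) = (37684 + I*√31930)*(211*(-63) - 25553) = (37684 + I*√31930)*(-13293 - 25553) = (37684 + I*√31930)*(-38846) = -1463872664 - 38846*I*√31930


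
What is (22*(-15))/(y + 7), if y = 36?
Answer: -330/43 ≈ -7.6744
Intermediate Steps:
(22*(-15))/(y + 7) = (22*(-15))/(36 + 7) = -330/43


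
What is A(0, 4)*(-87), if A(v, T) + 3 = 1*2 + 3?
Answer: -174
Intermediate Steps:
A(v, T) = 2 (A(v, T) = -3 + (1*2 + 3) = -3 + (2 + 3) = -3 + 5 = 2)
A(0, 4)*(-87) = 2*(-87) = -174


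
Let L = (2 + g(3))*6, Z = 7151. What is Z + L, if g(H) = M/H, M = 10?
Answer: 7183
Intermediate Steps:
g(H) = 10/H
L = 32 (L = (2 + 10/3)*6 = (16/3)*6 = 32)
Z + L = 7151 + 32 = 7183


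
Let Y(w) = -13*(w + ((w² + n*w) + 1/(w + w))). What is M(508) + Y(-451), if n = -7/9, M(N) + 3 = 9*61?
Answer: -21450711737/8118 ≈ -2.6424e+6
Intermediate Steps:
M(N) = 546 (M(N) = -3 + 9*61 = -3 + 549 = 546)
n = -7/9 (n = -7*⅑ = -7/9 ≈ -0.77778)
Y(w) = -13*w² - 26*w/9 - 13/(2*w) (Y(w) = -13*(w + ((w² - 7*w/9) + 1/(w + w))) = -13*(w + ((w² - 7*w/9) + 1/(2*w))) = -13*(w + (w² + 1/(2*w) - 7*w/9)) = -13*(w² + 1/(2*w) + 2*w/9) = -13*w² - 26*w/9 - 13/(2*w))
M(508) + Y(-451) = 546 + (13/18)*(-9 + 2*(-451)²*(-2 - 9*(-451)))/(-451) = 546 + (13/18)*(-1/451)*(-9 + 2*203401*(-2 + 4059)) = 546 + (13/18)*(-1/451)*(-9 + 2*203401*4057) = 546 + (13/18)*(-1/451)*(-9 + 1650395714) = 546 + (13/18)*(-1/451)*1650395705 = 546 - 21455144165/8118 = -21450711737/8118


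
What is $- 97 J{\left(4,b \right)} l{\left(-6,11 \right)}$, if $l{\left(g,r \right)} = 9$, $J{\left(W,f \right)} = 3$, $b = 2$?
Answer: $-2619$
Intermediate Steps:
$- 97 J{\left(4,b \right)} l{\left(-6,11 \right)} = \left(-97\right) 3 \cdot 9 = \left(-291\right) 9 = -2619$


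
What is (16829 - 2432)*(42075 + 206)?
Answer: 608719557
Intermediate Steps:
(16829 - 2432)*(42075 + 206) = 14397*42281 = 608719557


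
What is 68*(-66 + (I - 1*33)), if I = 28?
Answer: -4828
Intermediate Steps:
68*(-66 + (I - 1*33)) = 68*(-66 + (28 - 1*33)) = 68*(-66 + (28 - 33)) = 68*(-66 - 5) = 68*(-71) = -4828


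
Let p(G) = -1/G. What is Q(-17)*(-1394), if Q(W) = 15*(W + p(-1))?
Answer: 334560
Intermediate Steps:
Q(W) = 15 + 15*W (Q(W) = 15*(W - 1/(-1)) = 15*(W - 1*(-1)) = 15*(W + 1) = 15*(1 + W) = 15 + 15*W)
Q(-17)*(-1394) = (15 + 15*(-17))*(-1394) = (15 - 255)*(-1394) = -240*(-1394) = 334560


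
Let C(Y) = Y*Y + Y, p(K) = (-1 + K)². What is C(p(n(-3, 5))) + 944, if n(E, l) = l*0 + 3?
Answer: 964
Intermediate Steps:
n(E, l) = 3 (n(E, l) = 0 + 3 = 3)
C(Y) = Y + Y² (C(Y) = Y² + Y = Y + Y²)
C(p(n(-3, 5))) + 944 = (-1 + 3)²*(1 + (-1 + 3)²) + 944 = 2²*(1 + 2²) + 944 = 4*(1 + 4) + 944 = 4*5 + 944 = 20 + 944 = 964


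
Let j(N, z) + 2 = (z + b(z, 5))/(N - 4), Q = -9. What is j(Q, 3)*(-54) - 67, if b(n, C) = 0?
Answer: 695/13 ≈ 53.462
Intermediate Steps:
j(N, z) = -2 + z/(-4 + N) (j(N, z) = -2 + (z + 0)/(N - 4) = -2 + z/(-4 + N))
j(Q, 3)*(-54) - 67 = ((8 + 3 - 2*(-9))/(-4 - 9))*(-54) - 67 = ((8 + 3 + 18)/(-13))*(-54) - 67 = -1/13*29*(-54) - 67 = -29/13*(-54) - 67 = 1566/13 - 67 = 695/13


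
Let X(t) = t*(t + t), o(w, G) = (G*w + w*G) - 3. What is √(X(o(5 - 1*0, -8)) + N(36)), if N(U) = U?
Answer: √13814 ≈ 117.53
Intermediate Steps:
o(w, G) = -3 + 2*G*w (o(w, G) = (G*w + G*w) - 3 = 2*G*w - 3 = -3 + 2*G*w)
X(t) = 2*t² (X(t) = t*(2*t) = 2*t²)
√(X(o(5 - 1*0, -8)) + N(36)) = √(2*(-3 + 2*(-8)*(5 - 1*0))² + 36) = √(2*(-3 + 2*(-8)*(5 + 0))² + 36) = √(2*(-3 + 2*(-8)*5)² + 36) = √(2*(-3 - 80)² + 36) = √(2*(-83)² + 36) = √(2*6889 + 36) = √(13778 + 36) = √13814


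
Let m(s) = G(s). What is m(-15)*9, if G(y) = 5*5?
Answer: 225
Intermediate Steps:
G(y) = 25
m(s) = 25
m(-15)*9 = 25*9 = 225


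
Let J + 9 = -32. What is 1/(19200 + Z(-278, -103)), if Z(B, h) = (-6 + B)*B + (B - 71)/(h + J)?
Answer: 144/14134237 ≈ 1.0188e-5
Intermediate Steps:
J = -41 (J = -9 - 32 = -41)
Z(B, h) = B*(-6 + B) + (-71 + B)/(-41 + h) (Z(B, h) = (-6 + B)*B + (B - 71)/(h - 41) = B*(-6 + B) + (-71 + B)/(-41 + h))
1/(19200 + Z(-278, -103)) = 1/(19200 + (-71 - 41*(-278)**2 + 247*(-278) - 103*(-278)**2 - 6*(-278)*(-103))/(-41 - 103)) = 1/(19200 + (-71 - 41*77284 - 68666 - 103*77284 - 171804)/(-144)) = 1/(19200 - (-71 - 3168644 - 68666 - 7960252 - 171804)/144) = 1/(19200 - 1/144*(-11369437)) = 1/(19200 + 11369437/144) = 1/(14134237/144) = 144/14134237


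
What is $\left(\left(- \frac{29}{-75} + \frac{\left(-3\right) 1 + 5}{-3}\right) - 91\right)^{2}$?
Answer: $\frac{5207524}{625} \approx 8332.0$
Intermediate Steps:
$\left(\left(- \frac{29}{-75} + \frac{\left(-3\right) 1 + 5}{-3}\right) - 91\right)^{2} = \left(\left(\left(-29\right) \left(- \frac{1}{75}\right) + \left(-3 + 5\right) \left(- \frac{1}{3}\right)\right) - 91\right)^{2} = \left(\left(\frac{29}{75} + 2 \left(- \frac{1}{3}\right)\right) - 91\right)^{2} = \left(\left(\frac{29}{75} - \frac{2}{3}\right) - 91\right)^{2} = \left(- \frac{7}{25} - 91\right)^{2} = \left(- \frac{2282}{25}\right)^{2} = \frac{5207524}{625}$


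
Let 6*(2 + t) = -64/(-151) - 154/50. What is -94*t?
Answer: 2600369/11325 ≈ 229.61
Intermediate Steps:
t = -55327/22650 (t = -2 + (-64/(-151) - 154/50)/6 = -2 + (-64*(-1/151) - 154*1/50)/6 = -2 + (64/151 - 77/25)/6 = -2 + (⅙)*(-10027/3775) = -2 - 10027/22650 = -55327/22650 ≈ -2.4427)
-94*t = -94*(-55327/22650) = 2600369/11325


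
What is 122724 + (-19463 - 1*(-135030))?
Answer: 238291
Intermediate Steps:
122724 + (-19463 - 1*(-135030)) = 122724 + (-19463 + 135030) = 122724 + 115567 = 238291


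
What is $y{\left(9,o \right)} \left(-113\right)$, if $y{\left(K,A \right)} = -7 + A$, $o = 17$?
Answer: $-1130$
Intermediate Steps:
$y{\left(9,o \right)} \left(-113\right) = \left(-7 + 17\right) \left(-113\right) = 10 \left(-113\right) = -1130$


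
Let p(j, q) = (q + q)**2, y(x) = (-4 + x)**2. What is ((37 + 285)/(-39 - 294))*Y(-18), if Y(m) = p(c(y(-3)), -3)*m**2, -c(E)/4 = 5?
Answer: -417312/37 ≈ -11279.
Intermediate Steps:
c(E) = -20 (c(E) = -4*5 = -20)
p(j, q) = 4*q**2 (p(j, q) = (2*q)**2 = 4*q**2)
Y(m) = 36*m**2 (Y(m) = (4*(-3)**2)*m**2 = (4*9)*m**2 = 36*m**2)
((37 + 285)/(-39 - 294))*Y(-18) = ((37 + 285)/(-39 - 294))*(36*(-18)**2) = (322/(-333))*(36*324) = (322*(-1/333))*11664 = -322/333*11664 = -417312/37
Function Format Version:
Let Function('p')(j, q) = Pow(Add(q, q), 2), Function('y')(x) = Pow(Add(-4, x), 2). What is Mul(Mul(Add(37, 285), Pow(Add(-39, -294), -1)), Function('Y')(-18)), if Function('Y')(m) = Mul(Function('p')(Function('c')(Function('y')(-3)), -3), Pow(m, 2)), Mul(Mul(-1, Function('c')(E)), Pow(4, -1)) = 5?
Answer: Rational(-417312, 37) ≈ -11279.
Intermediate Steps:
Function('c')(E) = -20 (Function('c')(E) = Mul(-4, 5) = -20)
Function('p')(j, q) = Mul(4, Pow(q, 2)) (Function('p')(j, q) = Pow(Mul(2, q), 2) = Mul(4, Pow(q, 2)))
Function('Y')(m) = Mul(36, Pow(m, 2)) (Function('Y')(m) = Mul(Mul(4, Pow(-3, 2)), Pow(m, 2)) = Mul(Mul(4, 9), Pow(m, 2)) = Mul(36, Pow(m, 2)))
Mul(Mul(Add(37, 285), Pow(Add(-39, -294), -1)), Function('Y')(-18)) = Mul(Mul(Add(37, 285), Pow(Add(-39, -294), -1)), Mul(36, Pow(-18, 2))) = Mul(Mul(322, Pow(-333, -1)), Mul(36, 324)) = Mul(Mul(322, Rational(-1, 333)), 11664) = Mul(Rational(-322, 333), 11664) = Rational(-417312, 37)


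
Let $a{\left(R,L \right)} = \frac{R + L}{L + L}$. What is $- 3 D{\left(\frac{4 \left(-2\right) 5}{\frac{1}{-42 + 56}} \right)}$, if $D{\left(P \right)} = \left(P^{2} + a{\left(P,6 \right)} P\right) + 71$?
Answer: $-1018573$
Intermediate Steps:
$a{\left(R,L \right)} = \frac{L + R}{2 L}$
$D{\left(P \right)} = 71 + P^{2} + P \left(\frac{1}{2} + \frac{P}{12}\right)$ ($D{\left(P \right)} = \left(P^{2} + \frac{6 + P}{2 \cdot 6} P\right) + 71 = \left(P^{2} + \frac{1}{2} \cdot \frac{1}{6} \left(6 + P\right) P\right) + 71 = \left(P^{2} + \left(\frac{1}{2} + \frac{P}{12}\right) P\right) + 71 = \left(P^{2} + P \left(\frac{1}{2} + \frac{P}{12}\right)\right) + 71 = 71 + P^{2} + P \left(\frac{1}{2} + \frac{P}{12}\right)$)
$- 3 D{\left(\frac{4 \left(-2\right) 5}{\frac{1}{-42 + 56}} \right)} = - 3 \left(71 + \frac{4 \left(-2\right) 5 \frac{1}{\frac{1}{-42 + 56}}}{2} + \frac{13 \left(\frac{4 \left(-2\right) 5}{\frac{1}{-42 + 56}}\right)^{2}}{12}\right) = - 3 \left(71 + \frac{\left(-8\right) 5 \frac{1}{\frac{1}{14}}}{2} + \frac{13 \left(\frac{\left(-8\right) 5}{\frac{1}{14}}\right)^{2}}{12}\right) = - 3 \left(71 + \frac{\left(-40\right) \frac{1}{\frac{1}{14}}}{2} + \frac{13 \left(- 40 \frac{1}{\frac{1}{14}}\right)^{2}}{12}\right) = - 3 \left(71 + \frac{\left(-40\right) 14}{2} + \frac{13 \left(\left(-40\right) 14\right)^{2}}{12}\right) = - 3 \left(71 + \frac{1}{2} \left(-560\right) + \frac{13 \left(-560\right)^{2}}{12}\right) = - 3 \left(71 - 280 + \frac{13}{12} \cdot 313600\right) = - 3 \left(71 - 280 + \frac{1019200}{3}\right) = \left(-3\right) \frac{1018573}{3} = -1018573$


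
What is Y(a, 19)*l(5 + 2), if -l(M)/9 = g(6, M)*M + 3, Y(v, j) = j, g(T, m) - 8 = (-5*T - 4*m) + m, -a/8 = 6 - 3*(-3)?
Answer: 50958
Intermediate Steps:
a = -120 (a = -8*(6 - 3*(-3)) = -8*(6 + 9) = -8*15 = -120)
g(T, m) = 8 - 5*T - 3*m (g(T, m) = 8 + ((-5*T - 4*m) + m) = 8 + (-5*T - 3*m) = 8 - 5*T - 3*m)
l(M) = -27 - 9*M*(-22 - 3*M) (l(M) = -9*((8 - 5*6 - 3*M)*M + 3) = -9*((8 - 30 - 3*M)*M + 3) = -9*((-22 - 3*M)*M + 3) = -9*(M*(-22 - 3*M) + 3) = -9*(3 + M*(-22 - 3*M)) = -27 - 9*M*(-22 - 3*M))
Y(a, 19)*l(5 + 2) = 19*(-27 + 9*(5 + 2)*(22 + 3*(5 + 2))) = 19*(-27 + 9*7*(22 + 3*7)) = 19*(-27 + 9*7*(22 + 21)) = 19*(-27 + 9*7*43) = 19*(-27 + 2709) = 19*2682 = 50958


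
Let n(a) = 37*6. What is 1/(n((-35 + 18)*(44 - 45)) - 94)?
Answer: 1/128 ≈ 0.0078125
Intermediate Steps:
n(a) = 222
1/(n((-35 + 18)*(44 - 45)) - 94) = 1/(222 - 94) = 1/128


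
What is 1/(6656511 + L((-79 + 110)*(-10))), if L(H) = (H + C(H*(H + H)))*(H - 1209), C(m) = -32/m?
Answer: 775/5523735971 ≈ 1.4030e-7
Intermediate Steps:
L(H) = (-1209 + H)*(H - 16/H²) (L(H) = (H - 32*1/(H*(H + H)))*(H - 1209) = (H - 32*1/(2*H²))*(-1209 + H) = (H - 16/H²)*(-1209 + H) = (-1209 + H)*(H - 16/H²))
1/(6656511 + L((-79 + 110)*(-10))) = 1/(6656511 + (19344 - 16*(-79 + 110)*(-10) + ((-79 + 110)*(-10))³*(-1209 + (-79 + 110)*(-10)))/((-79 + 110)*(-10))²) = 1/(6656511 + (19344 - 496*(-10) + (31*(-10))³*(-1209 + 31*(-10)))/(31*(-10))²) = 1/(6656511 + (19344 - 16*(-310) + (-310)³*(-1209 - 310))/(-310)²) = 1/(6656511 + (19344 + 4960 - 29791000*(-1519))/96100) = 1/(6656511 + (19344 + 4960 + 45252529000)/96100) = 1/(6656511 + (1/96100)*45252553304) = 1/(6656511 + 364939946/775) = 1/(5523735971/775) = 775/5523735971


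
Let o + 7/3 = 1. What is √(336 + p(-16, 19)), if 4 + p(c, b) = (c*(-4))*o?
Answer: 2*√555/3 ≈ 15.706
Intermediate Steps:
o = -4/3 (o = -7/3 + 1 = -4/3 ≈ -1.3333)
p(c, b) = -4 + 16*c/3 (p(c, b) = -4 + (c*(-4))*(-4/3) = -4 - 4*c*(-4/3) = -4 + 16*c/3)
√(336 + p(-16, 19)) = √(336 + (-4 + (16/3)*(-16))) = √(336 + (-4 - 256/3)) = √(336 - 268/3) = √(740/3) = 2*√555/3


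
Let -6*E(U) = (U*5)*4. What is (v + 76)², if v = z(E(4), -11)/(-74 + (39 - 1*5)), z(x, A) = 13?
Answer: 9162729/1600 ≈ 5726.7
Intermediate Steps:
E(U) = -10*U/3 (E(U) = -U*5*4/6 = -5*U*4/6 = -10*U/3)
v = -13/40 (v = 13/(-74 + (39 - 1*5)) = 13/(-74 + (39 - 5)) = 13/(-74 + 34) = 13/(-40) = 13*(-1/40) = -13/40 ≈ -0.32500)
(v + 76)² = (-13/40 + 76)² = (3027/40)² = 9162729/1600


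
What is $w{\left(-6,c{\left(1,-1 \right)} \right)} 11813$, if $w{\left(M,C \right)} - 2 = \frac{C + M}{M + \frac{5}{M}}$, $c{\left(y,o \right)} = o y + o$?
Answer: $\frac{1535690}{41} \approx 37456.0$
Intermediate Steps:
$c{\left(y,o \right)} = o + o y$
$w{\left(M,C \right)} = 2 + \frac{C + M}{M + \frac{5}{M}}$
$w{\left(-6,c{\left(1,-1 \right)} \right)} 11813 = \frac{10 + 3 \left(-6\right)^{2} + - (1 + 1) \left(-6\right)}{5 + \left(-6\right)^{2}} \cdot 11813 = \frac{10 + 3 \cdot 36 + \left(-1\right) 2 \left(-6\right)}{5 + 36} \cdot 11813 = \frac{10 + 108 - -12}{41} \cdot 11813 = \frac{10 + 108 + 12}{41} \cdot 11813 = \frac{1}{41} \cdot 130 \cdot 11813 = \frac{130}{41} \cdot 11813 = \frac{1535690}{41}$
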